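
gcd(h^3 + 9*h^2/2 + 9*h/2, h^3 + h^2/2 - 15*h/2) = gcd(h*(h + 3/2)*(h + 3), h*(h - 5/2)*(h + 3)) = h^2 + 3*h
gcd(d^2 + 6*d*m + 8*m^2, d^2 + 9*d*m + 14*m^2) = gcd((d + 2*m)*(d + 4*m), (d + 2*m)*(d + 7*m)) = d + 2*m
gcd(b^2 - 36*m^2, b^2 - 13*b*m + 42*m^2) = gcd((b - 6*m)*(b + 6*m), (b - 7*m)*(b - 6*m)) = b - 6*m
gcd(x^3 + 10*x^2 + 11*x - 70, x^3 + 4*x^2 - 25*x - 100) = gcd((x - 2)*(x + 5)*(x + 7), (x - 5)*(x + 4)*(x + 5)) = x + 5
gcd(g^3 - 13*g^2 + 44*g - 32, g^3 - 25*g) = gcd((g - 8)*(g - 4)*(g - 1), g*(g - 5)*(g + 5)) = 1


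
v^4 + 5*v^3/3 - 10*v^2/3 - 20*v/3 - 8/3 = (v - 2)*(v + 2/3)*(v + 1)*(v + 2)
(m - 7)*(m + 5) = m^2 - 2*m - 35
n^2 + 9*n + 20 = (n + 4)*(n + 5)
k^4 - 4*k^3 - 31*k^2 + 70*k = k*(k - 7)*(k - 2)*(k + 5)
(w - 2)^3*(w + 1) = w^4 - 5*w^3 + 6*w^2 + 4*w - 8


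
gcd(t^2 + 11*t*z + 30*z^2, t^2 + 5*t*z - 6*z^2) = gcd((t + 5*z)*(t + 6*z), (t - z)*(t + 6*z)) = t + 6*z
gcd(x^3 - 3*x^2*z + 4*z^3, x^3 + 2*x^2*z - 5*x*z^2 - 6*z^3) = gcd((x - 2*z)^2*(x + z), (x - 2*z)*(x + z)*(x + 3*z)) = x^2 - x*z - 2*z^2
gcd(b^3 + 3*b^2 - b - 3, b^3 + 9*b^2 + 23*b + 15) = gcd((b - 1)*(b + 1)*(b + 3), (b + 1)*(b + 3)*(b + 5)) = b^2 + 4*b + 3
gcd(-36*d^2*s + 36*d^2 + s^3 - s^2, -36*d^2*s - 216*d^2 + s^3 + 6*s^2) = -36*d^2 + s^2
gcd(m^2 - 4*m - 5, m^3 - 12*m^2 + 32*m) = 1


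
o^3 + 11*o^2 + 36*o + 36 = (o + 2)*(o + 3)*(o + 6)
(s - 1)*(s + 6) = s^2 + 5*s - 6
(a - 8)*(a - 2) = a^2 - 10*a + 16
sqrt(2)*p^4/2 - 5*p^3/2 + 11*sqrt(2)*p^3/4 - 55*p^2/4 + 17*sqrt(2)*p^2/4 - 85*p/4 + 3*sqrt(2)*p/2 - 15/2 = (p + 1/2)*(p + 3)*(p - 5*sqrt(2)/2)*(sqrt(2)*p/2 + sqrt(2))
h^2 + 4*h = h*(h + 4)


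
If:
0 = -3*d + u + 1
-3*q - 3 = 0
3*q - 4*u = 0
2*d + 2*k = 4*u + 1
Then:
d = 1/12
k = -13/12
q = -1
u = -3/4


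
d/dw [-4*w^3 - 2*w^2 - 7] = 4*w*(-3*w - 1)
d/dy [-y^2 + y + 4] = 1 - 2*y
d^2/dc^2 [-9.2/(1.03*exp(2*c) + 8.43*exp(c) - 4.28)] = (-9.2*(2.06*exp(c) + 8.43)*(4.12*exp(c) + 16.86)*exp(c) + (37.904*exp(c) + 77.556)*(1.03*exp(2*c) + 8.43*exp(c) - 4.28))*exp(c)/(1.03*exp(2*c) + 8.43*exp(c) - 4.28)^3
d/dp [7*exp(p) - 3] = 7*exp(p)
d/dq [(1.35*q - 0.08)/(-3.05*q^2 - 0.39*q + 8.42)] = (4.1175*q^2 - 0.488*q + 11.3358)/(9.3025*q^4 + 2.379*q^3 - 51.2099*q^2 - 6.5676*q + 70.8964)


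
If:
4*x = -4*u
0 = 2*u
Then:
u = 0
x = 0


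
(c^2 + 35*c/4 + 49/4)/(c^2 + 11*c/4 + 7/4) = (c + 7)/(c + 1)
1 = 1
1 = 1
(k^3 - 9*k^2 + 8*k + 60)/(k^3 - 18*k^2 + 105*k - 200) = (k^2 - 4*k - 12)/(k^2 - 13*k + 40)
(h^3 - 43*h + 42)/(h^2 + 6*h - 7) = h - 6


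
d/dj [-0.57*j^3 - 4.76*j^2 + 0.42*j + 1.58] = -1.71*j^2 - 9.52*j + 0.42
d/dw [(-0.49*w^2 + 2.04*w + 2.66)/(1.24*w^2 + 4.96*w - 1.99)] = (-4.96*w^2 - 4.6466*w - 17.2532)/(1.5376*w^4 + 12.3008*w^3 + 19.6664*w^2 - 19.7408*w + 3.9601)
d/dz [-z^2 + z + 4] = 1 - 2*z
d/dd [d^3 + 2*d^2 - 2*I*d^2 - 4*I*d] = 3*d^2 + 4*d*(1 - I) - 4*I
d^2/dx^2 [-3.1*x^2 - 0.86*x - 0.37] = -6.20000000000000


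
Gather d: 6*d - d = 5*d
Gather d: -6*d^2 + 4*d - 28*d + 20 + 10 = -6*d^2 - 24*d + 30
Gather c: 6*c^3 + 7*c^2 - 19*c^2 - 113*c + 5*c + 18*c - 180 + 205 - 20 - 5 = 6*c^3 - 12*c^2 - 90*c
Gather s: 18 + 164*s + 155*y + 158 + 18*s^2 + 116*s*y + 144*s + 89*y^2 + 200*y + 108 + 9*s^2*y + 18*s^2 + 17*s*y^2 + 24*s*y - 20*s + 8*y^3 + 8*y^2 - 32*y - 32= s^2*(9*y + 36) + s*(17*y^2 + 140*y + 288) + 8*y^3 + 97*y^2 + 323*y + 252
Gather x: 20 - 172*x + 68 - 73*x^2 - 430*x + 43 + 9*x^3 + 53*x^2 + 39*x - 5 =9*x^3 - 20*x^2 - 563*x + 126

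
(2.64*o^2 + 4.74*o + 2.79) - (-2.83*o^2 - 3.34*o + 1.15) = 5.47*o^2 + 8.08*o + 1.64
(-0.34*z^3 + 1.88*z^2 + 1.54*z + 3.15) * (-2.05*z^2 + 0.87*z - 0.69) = 0.697*z^5 - 4.1498*z^4 - 1.2868*z^3 - 6.4149*z^2 + 1.6779*z - 2.1735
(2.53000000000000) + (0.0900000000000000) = 2.62000000000000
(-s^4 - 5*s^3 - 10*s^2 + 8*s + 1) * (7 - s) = s^5 - 2*s^4 - 25*s^3 - 78*s^2 + 55*s + 7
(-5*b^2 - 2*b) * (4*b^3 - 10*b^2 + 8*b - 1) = -20*b^5 + 42*b^4 - 20*b^3 - 11*b^2 + 2*b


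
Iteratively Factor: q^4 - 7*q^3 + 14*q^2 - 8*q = (q - 1)*(q^3 - 6*q^2 + 8*q) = (q - 2)*(q - 1)*(q^2 - 4*q) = q*(q - 2)*(q - 1)*(q - 4)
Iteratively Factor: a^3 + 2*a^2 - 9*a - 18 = (a - 3)*(a^2 + 5*a + 6) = (a - 3)*(a + 2)*(a + 3)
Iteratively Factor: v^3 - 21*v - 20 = (v - 5)*(v^2 + 5*v + 4) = (v - 5)*(v + 1)*(v + 4)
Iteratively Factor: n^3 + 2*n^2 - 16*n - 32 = (n + 2)*(n^2 - 16) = (n - 4)*(n + 2)*(n + 4)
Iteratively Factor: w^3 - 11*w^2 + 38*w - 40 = (w - 2)*(w^2 - 9*w + 20) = (w - 5)*(w - 2)*(w - 4)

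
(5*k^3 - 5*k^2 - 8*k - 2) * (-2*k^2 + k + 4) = -10*k^5 + 15*k^4 + 31*k^3 - 24*k^2 - 34*k - 8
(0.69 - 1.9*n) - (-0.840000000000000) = 1.53 - 1.9*n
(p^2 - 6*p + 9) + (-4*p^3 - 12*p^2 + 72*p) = -4*p^3 - 11*p^2 + 66*p + 9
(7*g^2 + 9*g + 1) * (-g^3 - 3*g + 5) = -7*g^5 - 9*g^4 - 22*g^3 + 8*g^2 + 42*g + 5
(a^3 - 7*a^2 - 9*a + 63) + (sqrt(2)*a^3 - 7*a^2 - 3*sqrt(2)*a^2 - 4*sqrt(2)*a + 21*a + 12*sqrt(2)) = a^3 + sqrt(2)*a^3 - 14*a^2 - 3*sqrt(2)*a^2 - 4*sqrt(2)*a + 12*a + 12*sqrt(2) + 63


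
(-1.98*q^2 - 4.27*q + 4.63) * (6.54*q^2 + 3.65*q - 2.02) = -12.9492*q^4 - 35.1528*q^3 + 18.6943*q^2 + 25.5249*q - 9.3526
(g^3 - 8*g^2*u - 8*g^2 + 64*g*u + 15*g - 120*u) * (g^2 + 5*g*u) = g^5 - 3*g^4*u - 8*g^4 - 40*g^3*u^2 + 24*g^3*u + 15*g^3 + 320*g^2*u^2 - 45*g^2*u - 600*g*u^2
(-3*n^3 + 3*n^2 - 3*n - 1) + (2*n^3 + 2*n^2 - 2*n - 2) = -n^3 + 5*n^2 - 5*n - 3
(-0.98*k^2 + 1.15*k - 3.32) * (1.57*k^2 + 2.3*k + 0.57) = -1.5386*k^4 - 0.4485*k^3 - 3.126*k^2 - 6.9805*k - 1.8924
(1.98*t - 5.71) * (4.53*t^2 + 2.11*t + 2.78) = 8.9694*t^3 - 21.6885*t^2 - 6.5437*t - 15.8738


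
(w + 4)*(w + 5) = w^2 + 9*w + 20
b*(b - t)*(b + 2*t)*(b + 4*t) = b^4 + 5*b^3*t + 2*b^2*t^2 - 8*b*t^3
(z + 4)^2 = z^2 + 8*z + 16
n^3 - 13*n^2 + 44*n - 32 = (n - 8)*(n - 4)*(n - 1)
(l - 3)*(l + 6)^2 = l^3 + 9*l^2 - 108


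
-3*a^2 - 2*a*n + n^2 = (-3*a + n)*(a + n)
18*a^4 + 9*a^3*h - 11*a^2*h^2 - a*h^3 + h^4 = (-3*a + h)*(-2*a + h)*(a + h)*(3*a + h)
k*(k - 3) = k^2 - 3*k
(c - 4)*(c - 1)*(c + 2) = c^3 - 3*c^2 - 6*c + 8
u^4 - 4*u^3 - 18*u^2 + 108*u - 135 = (u - 3)^3*(u + 5)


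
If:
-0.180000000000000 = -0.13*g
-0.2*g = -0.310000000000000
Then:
No Solution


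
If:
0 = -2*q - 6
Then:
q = -3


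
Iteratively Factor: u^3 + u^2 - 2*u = (u + 2)*(u^2 - u) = (u - 1)*(u + 2)*(u)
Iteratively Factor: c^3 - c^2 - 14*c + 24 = (c + 4)*(c^2 - 5*c + 6) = (c - 2)*(c + 4)*(c - 3)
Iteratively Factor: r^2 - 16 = (r - 4)*(r + 4)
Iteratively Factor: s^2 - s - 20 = (s - 5)*(s + 4)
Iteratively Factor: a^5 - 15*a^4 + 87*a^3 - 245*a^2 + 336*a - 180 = (a - 2)*(a^4 - 13*a^3 + 61*a^2 - 123*a + 90) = (a - 3)*(a - 2)*(a^3 - 10*a^2 + 31*a - 30) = (a - 3)^2*(a - 2)*(a^2 - 7*a + 10) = (a - 3)^2*(a - 2)^2*(a - 5)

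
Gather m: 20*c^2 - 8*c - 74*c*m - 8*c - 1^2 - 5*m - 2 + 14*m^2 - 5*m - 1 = 20*c^2 - 16*c + 14*m^2 + m*(-74*c - 10) - 4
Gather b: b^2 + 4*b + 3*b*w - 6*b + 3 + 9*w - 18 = b^2 + b*(3*w - 2) + 9*w - 15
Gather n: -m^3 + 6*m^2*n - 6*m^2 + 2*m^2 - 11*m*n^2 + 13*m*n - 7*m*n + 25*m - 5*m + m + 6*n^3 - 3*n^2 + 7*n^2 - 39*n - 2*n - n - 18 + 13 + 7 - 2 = -m^3 - 4*m^2 + 21*m + 6*n^3 + n^2*(4 - 11*m) + n*(6*m^2 + 6*m - 42)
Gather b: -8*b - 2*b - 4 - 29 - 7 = -10*b - 40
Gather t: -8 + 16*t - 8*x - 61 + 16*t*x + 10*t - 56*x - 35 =t*(16*x + 26) - 64*x - 104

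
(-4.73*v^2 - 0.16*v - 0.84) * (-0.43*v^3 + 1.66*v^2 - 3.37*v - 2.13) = 2.0339*v^5 - 7.783*v^4 + 16.0357*v^3 + 9.2197*v^2 + 3.1716*v + 1.7892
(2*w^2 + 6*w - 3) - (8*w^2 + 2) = -6*w^2 + 6*w - 5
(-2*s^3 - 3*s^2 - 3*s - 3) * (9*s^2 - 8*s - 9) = -18*s^5 - 11*s^4 + 15*s^3 + 24*s^2 + 51*s + 27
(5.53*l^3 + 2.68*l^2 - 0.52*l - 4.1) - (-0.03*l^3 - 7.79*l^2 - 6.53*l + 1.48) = 5.56*l^3 + 10.47*l^2 + 6.01*l - 5.58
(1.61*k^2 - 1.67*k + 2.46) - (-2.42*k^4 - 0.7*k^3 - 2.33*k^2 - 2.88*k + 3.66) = 2.42*k^4 + 0.7*k^3 + 3.94*k^2 + 1.21*k - 1.2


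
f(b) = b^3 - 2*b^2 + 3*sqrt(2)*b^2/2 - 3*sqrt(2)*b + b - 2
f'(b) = 3*b^2 - 4*b + 3*sqrt(2)*b - 3*sqrt(2) + 1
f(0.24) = -2.76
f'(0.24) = -3.01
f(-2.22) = -5.14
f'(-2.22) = 11.00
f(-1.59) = -0.56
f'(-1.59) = 3.96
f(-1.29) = 0.24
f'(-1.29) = 1.44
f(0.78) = -3.98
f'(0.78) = -1.23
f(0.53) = -3.54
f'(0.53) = -2.27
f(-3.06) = -19.59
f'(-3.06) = 24.11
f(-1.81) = -1.66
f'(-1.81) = 6.15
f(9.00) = 707.64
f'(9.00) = 241.94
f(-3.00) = -18.18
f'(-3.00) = 23.03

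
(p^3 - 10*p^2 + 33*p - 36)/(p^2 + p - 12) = (p^2 - 7*p + 12)/(p + 4)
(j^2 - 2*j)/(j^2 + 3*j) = (j - 2)/(j + 3)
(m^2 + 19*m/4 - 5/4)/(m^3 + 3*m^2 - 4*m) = (4*m^2 + 19*m - 5)/(4*m*(m^2 + 3*m - 4))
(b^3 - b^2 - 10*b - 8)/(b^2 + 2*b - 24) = (b^2 + 3*b + 2)/(b + 6)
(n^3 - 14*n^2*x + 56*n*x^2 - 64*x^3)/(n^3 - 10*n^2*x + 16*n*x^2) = (n - 4*x)/n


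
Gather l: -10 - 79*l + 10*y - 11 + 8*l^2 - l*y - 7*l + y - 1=8*l^2 + l*(-y - 86) + 11*y - 22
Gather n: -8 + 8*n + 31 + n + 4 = 9*n + 27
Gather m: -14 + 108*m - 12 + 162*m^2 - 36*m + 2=162*m^2 + 72*m - 24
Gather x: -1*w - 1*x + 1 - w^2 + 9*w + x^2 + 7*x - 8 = -w^2 + 8*w + x^2 + 6*x - 7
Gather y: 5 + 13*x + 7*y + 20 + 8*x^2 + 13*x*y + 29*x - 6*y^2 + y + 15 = 8*x^2 + 42*x - 6*y^2 + y*(13*x + 8) + 40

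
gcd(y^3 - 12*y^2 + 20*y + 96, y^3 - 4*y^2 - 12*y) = y^2 - 4*y - 12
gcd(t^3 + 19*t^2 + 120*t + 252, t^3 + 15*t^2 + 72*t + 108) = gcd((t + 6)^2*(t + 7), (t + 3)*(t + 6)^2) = t^2 + 12*t + 36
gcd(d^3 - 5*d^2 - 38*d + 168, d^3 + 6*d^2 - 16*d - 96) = d^2 + 2*d - 24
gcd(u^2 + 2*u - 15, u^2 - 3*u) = u - 3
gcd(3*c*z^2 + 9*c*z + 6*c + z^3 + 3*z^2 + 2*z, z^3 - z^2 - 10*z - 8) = z^2 + 3*z + 2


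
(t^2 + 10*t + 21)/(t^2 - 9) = (t + 7)/(t - 3)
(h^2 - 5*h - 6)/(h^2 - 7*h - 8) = (h - 6)/(h - 8)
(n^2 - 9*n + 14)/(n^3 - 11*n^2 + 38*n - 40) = (n - 7)/(n^2 - 9*n + 20)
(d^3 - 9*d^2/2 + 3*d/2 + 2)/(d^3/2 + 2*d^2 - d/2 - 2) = (2*d^2 - 7*d - 4)/(d^2 + 5*d + 4)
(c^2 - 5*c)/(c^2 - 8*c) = (c - 5)/(c - 8)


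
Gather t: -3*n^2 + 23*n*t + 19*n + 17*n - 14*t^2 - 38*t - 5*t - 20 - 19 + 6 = -3*n^2 + 36*n - 14*t^2 + t*(23*n - 43) - 33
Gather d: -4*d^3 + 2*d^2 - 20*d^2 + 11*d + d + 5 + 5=-4*d^3 - 18*d^2 + 12*d + 10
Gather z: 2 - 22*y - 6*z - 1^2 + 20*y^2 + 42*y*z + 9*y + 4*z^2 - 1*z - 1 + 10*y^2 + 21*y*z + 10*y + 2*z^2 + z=30*y^2 - 3*y + 6*z^2 + z*(63*y - 6)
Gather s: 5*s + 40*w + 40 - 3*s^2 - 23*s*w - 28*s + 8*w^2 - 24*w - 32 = -3*s^2 + s*(-23*w - 23) + 8*w^2 + 16*w + 8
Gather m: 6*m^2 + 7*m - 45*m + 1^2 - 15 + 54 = 6*m^2 - 38*m + 40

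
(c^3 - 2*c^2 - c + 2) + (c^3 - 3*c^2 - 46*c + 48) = 2*c^3 - 5*c^2 - 47*c + 50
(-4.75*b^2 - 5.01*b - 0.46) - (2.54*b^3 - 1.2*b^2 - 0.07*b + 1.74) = -2.54*b^3 - 3.55*b^2 - 4.94*b - 2.2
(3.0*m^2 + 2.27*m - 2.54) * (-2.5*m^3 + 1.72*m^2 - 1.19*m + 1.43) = -7.5*m^5 - 0.515*m^4 + 6.6844*m^3 - 2.7801*m^2 + 6.2687*m - 3.6322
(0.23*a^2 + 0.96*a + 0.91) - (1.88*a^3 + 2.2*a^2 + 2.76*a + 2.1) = -1.88*a^3 - 1.97*a^2 - 1.8*a - 1.19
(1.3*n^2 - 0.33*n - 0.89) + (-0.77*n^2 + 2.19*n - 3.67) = 0.53*n^2 + 1.86*n - 4.56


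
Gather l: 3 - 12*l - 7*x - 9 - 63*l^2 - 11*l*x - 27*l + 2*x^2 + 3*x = -63*l^2 + l*(-11*x - 39) + 2*x^2 - 4*x - 6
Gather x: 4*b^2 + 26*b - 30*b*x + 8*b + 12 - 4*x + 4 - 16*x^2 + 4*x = 4*b^2 - 30*b*x + 34*b - 16*x^2 + 16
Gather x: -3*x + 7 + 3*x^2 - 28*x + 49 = 3*x^2 - 31*x + 56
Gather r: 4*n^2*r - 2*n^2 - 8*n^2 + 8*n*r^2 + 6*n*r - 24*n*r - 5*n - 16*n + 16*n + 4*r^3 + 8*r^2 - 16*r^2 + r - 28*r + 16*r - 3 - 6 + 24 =-10*n^2 - 5*n + 4*r^3 + r^2*(8*n - 8) + r*(4*n^2 - 18*n - 11) + 15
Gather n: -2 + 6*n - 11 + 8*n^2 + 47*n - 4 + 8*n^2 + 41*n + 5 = 16*n^2 + 94*n - 12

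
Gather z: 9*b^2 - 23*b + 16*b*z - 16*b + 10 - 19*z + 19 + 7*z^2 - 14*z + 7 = 9*b^2 - 39*b + 7*z^2 + z*(16*b - 33) + 36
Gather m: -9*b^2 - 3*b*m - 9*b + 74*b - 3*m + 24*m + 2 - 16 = -9*b^2 + 65*b + m*(21 - 3*b) - 14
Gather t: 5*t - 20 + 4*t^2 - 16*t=4*t^2 - 11*t - 20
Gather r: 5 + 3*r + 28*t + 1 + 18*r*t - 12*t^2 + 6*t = r*(18*t + 3) - 12*t^2 + 34*t + 6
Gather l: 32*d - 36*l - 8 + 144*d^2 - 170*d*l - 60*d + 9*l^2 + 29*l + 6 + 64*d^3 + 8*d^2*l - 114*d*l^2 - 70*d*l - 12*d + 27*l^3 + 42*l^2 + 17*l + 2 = 64*d^3 + 144*d^2 - 40*d + 27*l^3 + l^2*(51 - 114*d) + l*(8*d^2 - 240*d + 10)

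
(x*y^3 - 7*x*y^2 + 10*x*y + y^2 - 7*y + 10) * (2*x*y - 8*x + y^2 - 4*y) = 2*x^2*y^4 - 22*x^2*y^3 + 76*x^2*y^2 - 80*x^2*y + x*y^5 - 11*x*y^4 + 40*x*y^3 - 62*x*y^2 + 76*x*y - 80*x + y^4 - 11*y^3 + 38*y^2 - 40*y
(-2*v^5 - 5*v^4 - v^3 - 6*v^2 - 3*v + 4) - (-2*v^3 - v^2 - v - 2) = -2*v^5 - 5*v^4 + v^3 - 5*v^2 - 2*v + 6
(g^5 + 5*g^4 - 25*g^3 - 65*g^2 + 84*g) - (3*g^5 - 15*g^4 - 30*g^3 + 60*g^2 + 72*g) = -2*g^5 + 20*g^4 + 5*g^3 - 125*g^2 + 12*g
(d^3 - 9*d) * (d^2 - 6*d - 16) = d^5 - 6*d^4 - 25*d^3 + 54*d^2 + 144*d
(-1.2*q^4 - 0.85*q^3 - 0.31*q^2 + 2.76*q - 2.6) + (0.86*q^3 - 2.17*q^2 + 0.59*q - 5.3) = -1.2*q^4 + 0.01*q^3 - 2.48*q^2 + 3.35*q - 7.9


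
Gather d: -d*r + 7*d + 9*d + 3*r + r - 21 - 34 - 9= d*(16 - r) + 4*r - 64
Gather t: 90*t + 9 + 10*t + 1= 100*t + 10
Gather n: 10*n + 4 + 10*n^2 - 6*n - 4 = 10*n^2 + 4*n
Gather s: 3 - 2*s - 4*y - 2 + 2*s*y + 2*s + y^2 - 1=2*s*y + y^2 - 4*y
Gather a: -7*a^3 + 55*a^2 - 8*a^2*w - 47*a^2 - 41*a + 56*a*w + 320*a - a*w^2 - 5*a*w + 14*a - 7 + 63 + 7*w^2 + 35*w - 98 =-7*a^3 + a^2*(8 - 8*w) + a*(-w^2 + 51*w + 293) + 7*w^2 + 35*w - 42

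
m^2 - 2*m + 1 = (m - 1)^2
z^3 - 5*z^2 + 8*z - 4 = (z - 2)^2*(z - 1)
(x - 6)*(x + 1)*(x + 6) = x^3 + x^2 - 36*x - 36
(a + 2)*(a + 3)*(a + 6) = a^3 + 11*a^2 + 36*a + 36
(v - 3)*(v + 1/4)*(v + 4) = v^3 + 5*v^2/4 - 47*v/4 - 3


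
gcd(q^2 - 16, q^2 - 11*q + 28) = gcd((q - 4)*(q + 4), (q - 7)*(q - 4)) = q - 4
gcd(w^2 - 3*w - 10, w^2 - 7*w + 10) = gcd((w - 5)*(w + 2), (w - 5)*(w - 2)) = w - 5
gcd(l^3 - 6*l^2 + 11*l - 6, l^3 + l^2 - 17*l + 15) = l^2 - 4*l + 3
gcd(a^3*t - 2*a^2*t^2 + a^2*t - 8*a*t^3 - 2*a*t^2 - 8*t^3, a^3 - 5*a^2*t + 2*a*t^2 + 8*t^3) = -a + 4*t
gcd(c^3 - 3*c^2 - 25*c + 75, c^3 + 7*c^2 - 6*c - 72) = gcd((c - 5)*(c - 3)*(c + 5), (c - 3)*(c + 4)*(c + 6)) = c - 3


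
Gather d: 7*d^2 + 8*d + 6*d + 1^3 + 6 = 7*d^2 + 14*d + 7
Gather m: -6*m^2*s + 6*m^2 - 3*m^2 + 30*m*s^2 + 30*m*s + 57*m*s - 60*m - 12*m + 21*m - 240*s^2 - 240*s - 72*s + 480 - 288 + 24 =m^2*(3 - 6*s) + m*(30*s^2 + 87*s - 51) - 240*s^2 - 312*s + 216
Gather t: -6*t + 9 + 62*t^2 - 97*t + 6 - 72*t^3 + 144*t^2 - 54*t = -72*t^3 + 206*t^2 - 157*t + 15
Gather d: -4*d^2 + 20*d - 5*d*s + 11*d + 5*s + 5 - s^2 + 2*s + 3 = -4*d^2 + d*(31 - 5*s) - s^2 + 7*s + 8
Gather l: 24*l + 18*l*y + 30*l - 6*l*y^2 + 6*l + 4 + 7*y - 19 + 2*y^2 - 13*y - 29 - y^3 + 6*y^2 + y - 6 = l*(-6*y^2 + 18*y + 60) - y^3 + 8*y^2 - 5*y - 50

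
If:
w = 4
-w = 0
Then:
No Solution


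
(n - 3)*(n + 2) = n^2 - n - 6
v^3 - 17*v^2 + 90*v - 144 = (v - 8)*(v - 6)*(v - 3)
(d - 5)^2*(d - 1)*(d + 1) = d^4 - 10*d^3 + 24*d^2 + 10*d - 25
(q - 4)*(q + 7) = q^2 + 3*q - 28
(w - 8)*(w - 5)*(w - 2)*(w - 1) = w^4 - 16*w^3 + 81*w^2 - 146*w + 80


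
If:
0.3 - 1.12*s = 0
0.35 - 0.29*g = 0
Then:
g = 1.21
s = 0.27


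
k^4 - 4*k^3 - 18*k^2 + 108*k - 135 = (k - 3)^3*(k + 5)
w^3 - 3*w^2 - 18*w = w*(w - 6)*(w + 3)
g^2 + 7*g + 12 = (g + 3)*(g + 4)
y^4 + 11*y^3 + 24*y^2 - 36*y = y*(y - 1)*(y + 6)^2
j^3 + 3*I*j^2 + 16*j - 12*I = (j - 2*I)*(j - I)*(j + 6*I)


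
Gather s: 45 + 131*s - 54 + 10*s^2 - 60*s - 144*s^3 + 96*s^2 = -144*s^3 + 106*s^2 + 71*s - 9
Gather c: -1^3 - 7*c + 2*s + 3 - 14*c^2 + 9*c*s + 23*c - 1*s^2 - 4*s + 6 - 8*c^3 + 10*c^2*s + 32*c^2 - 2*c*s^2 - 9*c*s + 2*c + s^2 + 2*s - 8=-8*c^3 + c^2*(10*s + 18) + c*(18 - 2*s^2)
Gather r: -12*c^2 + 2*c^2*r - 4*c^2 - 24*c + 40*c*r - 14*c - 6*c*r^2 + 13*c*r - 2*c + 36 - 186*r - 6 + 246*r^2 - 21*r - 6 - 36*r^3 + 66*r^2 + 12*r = -16*c^2 - 40*c - 36*r^3 + r^2*(312 - 6*c) + r*(2*c^2 + 53*c - 195) + 24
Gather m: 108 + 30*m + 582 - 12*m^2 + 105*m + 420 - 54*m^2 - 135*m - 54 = 1056 - 66*m^2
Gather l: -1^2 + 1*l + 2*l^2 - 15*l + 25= 2*l^2 - 14*l + 24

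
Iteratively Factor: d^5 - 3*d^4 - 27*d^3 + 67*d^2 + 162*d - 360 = (d - 5)*(d^4 + 2*d^3 - 17*d^2 - 18*d + 72) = (d - 5)*(d + 3)*(d^3 - d^2 - 14*d + 24) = (d - 5)*(d - 3)*(d + 3)*(d^2 + 2*d - 8) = (d - 5)*(d - 3)*(d + 3)*(d + 4)*(d - 2)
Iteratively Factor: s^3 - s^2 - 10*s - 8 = (s - 4)*(s^2 + 3*s + 2) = (s - 4)*(s + 2)*(s + 1)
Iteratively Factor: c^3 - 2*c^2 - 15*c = (c + 3)*(c^2 - 5*c) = c*(c + 3)*(c - 5)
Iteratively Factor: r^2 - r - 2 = (r - 2)*(r + 1)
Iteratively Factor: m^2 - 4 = (m + 2)*(m - 2)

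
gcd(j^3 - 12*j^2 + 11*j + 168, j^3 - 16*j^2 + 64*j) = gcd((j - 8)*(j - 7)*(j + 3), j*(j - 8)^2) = j - 8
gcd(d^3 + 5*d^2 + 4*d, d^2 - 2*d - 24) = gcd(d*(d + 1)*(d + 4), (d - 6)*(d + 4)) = d + 4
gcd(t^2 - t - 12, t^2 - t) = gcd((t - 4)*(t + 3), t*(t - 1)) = 1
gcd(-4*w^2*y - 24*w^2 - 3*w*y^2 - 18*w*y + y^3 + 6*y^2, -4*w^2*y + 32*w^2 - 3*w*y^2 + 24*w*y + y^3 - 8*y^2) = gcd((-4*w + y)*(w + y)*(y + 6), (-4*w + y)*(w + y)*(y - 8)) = -4*w^2 - 3*w*y + y^2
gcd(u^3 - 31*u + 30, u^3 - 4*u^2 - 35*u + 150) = u^2 + u - 30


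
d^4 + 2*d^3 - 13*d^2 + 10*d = d*(d - 2)*(d - 1)*(d + 5)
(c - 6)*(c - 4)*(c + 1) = c^3 - 9*c^2 + 14*c + 24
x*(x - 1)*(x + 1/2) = x^3 - x^2/2 - x/2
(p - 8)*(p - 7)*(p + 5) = p^3 - 10*p^2 - 19*p + 280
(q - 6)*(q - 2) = q^2 - 8*q + 12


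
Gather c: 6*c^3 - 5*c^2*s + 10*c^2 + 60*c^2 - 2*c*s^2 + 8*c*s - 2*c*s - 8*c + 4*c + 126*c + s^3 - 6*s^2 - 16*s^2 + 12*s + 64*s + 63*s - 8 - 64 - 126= 6*c^3 + c^2*(70 - 5*s) + c*(-2*s^2 + 6*s + 122) + s^3 - 22*s^2 + 139*s - 198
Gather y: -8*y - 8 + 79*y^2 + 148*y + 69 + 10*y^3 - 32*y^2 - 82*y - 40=10*y^3 + 47*y^2 + 58*y + 21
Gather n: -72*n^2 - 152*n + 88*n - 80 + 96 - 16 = -72*n^2 - 64*n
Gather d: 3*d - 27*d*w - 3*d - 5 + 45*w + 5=-27*d*w + 45*w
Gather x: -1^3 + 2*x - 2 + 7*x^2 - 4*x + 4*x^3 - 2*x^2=4*x^3 + 5*x^2 - 2*x - 3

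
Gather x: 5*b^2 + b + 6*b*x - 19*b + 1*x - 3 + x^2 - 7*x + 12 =5*b^2 - 18*b + x^2 + x*(6*b - 6) + 9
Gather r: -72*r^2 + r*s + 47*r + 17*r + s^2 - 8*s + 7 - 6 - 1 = -72*r^2 + r*(s + 64) + s^2 - 8*s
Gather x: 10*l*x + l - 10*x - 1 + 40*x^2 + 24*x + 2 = l + 40*x^2 + x*(10*l + 14) + 1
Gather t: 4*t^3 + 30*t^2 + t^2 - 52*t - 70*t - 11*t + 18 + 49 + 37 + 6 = 4*t^3 + 31*t^2 - 133*t + 110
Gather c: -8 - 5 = -13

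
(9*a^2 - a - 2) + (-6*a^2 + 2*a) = 3*a^2 + a - 2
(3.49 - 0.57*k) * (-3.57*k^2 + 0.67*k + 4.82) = 2.0349*k^3 - 12.8412*k^2 - 0.4091*k + 16.8218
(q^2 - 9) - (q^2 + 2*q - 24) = 15 - 2*q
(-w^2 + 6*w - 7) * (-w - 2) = w^3 - 4*w^2 - 5*w + 14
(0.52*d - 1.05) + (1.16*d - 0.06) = 1.68*d - 1.11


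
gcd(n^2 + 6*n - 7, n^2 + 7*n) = n + 7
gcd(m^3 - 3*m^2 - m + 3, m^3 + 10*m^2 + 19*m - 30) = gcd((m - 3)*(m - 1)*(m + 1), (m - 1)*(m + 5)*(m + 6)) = m - 1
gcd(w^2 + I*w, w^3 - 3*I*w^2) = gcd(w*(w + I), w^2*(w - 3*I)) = w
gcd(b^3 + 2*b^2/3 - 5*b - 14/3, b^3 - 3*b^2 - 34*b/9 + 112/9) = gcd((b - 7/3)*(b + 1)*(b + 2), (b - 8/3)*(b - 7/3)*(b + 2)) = b^2 - b/3 - 14/3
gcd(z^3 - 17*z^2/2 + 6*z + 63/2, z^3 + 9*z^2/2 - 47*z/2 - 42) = z + 3/2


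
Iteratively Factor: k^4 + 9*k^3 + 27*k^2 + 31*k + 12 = (k + 1)*(k^3 + 8*k^2 + 19*k + 12) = (k + 1)*(k + 3)*(k^2 + 5*k + 4) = (k + 1)^2*(k + 3)*(k + 4)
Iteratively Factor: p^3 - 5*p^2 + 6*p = (p)*(p^2 - 5*p + 6) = p*(p - 2)*(p - 3)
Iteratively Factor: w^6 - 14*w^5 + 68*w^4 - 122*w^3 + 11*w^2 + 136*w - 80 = (w - 1)*(w^5 - 13*w^4 + 55*w^3 - 67*w^2 - 56*w + 80) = (w - 4)*(w - 1)*(w^4 - 9*w^3 + 19*w^2 + 9*w - 20) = (w - 4)^2*(w - 1)*(w^3 - 5*w^2 - w + 5) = (w - 4)^2*(w - 1)^2*(w^2 - 4*w - 5) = (w - 4)^2*(w - 1)^2*(w + 1)*(w - 5)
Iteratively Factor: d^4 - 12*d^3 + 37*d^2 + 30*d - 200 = (d + 2)*(d^3 - 14*d^2 + 65*d - 100) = (d - 5)*(d + 2)*(d^2 - 9*d + 20) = (d - 5)^2*(d + 2)*(d - 4)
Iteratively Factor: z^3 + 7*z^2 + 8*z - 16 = (z + 4)*(z^2 + 3*z - 4) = (z + 4)^2*(z - 1)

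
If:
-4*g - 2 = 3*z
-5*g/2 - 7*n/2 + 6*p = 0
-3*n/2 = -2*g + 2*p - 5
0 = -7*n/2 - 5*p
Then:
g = -770/313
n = 250/313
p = -175/313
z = 818/313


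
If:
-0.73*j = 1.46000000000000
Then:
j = -2.00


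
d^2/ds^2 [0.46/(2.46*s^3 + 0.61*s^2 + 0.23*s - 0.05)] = (-(6.7896*s + 0.5612)*(2.46*s^3 + 0.61*s^2 + 0.23*s - 0.05) + 0.46*(7.38*s^2 + 1.22*s + 0.23)*(14.76*s^2 + 2.44*s + 0.46))/(2.46*s^3 + 0.61*s^2 + 0.23*s - 0.05)^3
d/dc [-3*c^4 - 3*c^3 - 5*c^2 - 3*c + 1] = -12*c^3 - 9*c^2 - 10*c - 3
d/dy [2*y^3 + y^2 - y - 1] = 6*y^2 + 2*y - 1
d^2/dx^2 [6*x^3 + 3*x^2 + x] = 36*x + 6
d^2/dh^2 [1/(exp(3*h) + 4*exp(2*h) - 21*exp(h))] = ((-9*exp(2*h) - 16*exp(h) + 21)*(exp(2*h) + 4*exp(h) - 21) + 2*(3*exp(2*h) + 8*exp(h) - 21)^2)*exp(-h)/(exp(2*h) + 4*exp(h) - 21)^3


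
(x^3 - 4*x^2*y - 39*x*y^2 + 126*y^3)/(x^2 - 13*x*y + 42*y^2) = (x^2 + 3*x*y - 18*y^2)/(x - 6*y)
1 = 1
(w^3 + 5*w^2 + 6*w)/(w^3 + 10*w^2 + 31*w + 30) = w/(w + 5)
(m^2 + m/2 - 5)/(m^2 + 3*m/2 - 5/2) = (m - 2)/(m - 1)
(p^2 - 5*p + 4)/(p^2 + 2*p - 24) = (p - 1)/(p + 6)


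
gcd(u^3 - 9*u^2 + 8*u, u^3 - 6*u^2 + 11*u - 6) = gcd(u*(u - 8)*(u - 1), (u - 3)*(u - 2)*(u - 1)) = u - 1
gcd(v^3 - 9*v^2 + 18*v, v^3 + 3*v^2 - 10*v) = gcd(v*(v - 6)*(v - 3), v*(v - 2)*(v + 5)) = v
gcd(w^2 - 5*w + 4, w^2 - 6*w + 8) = w - 4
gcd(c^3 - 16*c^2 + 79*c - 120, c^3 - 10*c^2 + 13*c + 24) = c^2 - 11*c + 24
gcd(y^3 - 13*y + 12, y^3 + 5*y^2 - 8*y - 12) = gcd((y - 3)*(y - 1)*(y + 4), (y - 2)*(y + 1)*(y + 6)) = 1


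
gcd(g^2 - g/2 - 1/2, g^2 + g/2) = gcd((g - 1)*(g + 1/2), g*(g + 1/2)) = g + 1/2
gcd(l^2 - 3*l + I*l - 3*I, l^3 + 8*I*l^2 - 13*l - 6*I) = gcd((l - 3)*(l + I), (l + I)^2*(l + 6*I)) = l + I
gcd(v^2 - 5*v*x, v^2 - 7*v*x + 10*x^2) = -v + 5*x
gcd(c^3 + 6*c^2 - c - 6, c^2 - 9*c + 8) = c - 1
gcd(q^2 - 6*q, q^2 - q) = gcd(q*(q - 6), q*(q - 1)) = q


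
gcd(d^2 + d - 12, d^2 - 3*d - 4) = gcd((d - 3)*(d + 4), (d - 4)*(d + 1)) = 1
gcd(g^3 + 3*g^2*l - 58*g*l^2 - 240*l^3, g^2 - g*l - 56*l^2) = g - 8*l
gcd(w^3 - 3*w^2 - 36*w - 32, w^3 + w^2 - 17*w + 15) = 1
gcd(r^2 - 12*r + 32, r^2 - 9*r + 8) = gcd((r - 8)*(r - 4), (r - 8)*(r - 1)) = r - 8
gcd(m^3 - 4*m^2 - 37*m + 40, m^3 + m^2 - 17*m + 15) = m^2 + 4*m - 5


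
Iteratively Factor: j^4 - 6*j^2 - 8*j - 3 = (j - 3)*(j^3 + 3*j^2 + 3*j + 1) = (j - 3)*(j + 1)*(j^2 + 2*j + 1) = (j - 3)*(j + 1)^2*(j + 1)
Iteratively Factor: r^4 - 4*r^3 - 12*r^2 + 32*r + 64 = (r + 2)*(r^3 - 6*r^2 + 32) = (r + 2)^2*(r^2 - 8*r + 16) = (r - 4)*(r + 2)^2*(r - 4)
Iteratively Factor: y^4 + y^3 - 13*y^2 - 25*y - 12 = (y + 3)*(y^3 - 2*y^2 - 7*y - 4) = (y + 1)*(y + 3)*(y^2 - 3*y - 4) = (y + 1)^2*(y + 3)*(y - 4)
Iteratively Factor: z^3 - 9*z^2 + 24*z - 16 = (z - 4)*(z^2 - 5*z + 4) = (z - 4)^2*(z - 1)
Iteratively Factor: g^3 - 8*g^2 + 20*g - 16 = (g - 2)*(g^2 - 6*g + 8) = (g - 2)^2*(g - 4)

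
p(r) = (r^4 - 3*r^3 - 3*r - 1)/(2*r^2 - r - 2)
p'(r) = (1 - 4*r)*(r^4 - 3*r^3 - 3*r - 1)/(2*r^2 - r - 2)^2 + (4*r^3 - 9*r^2 - 3)/(2*r^2 - r - 2) = (4*r^5 - 9*r^4 - 2*r^3 + 24*r^2 + 4*r + 5)/(4*r^4 - 4*r^3 - 7*r^2 + 4*r + 4)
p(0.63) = 1.90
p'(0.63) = 4.60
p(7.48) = 18.08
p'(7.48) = 6.29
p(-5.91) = 25.16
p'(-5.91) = -7.09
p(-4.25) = 14.81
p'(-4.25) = -5.37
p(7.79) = 20.08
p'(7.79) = 6.60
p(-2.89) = 8.52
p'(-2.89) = -3.85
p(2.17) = -3.05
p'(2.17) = 3.60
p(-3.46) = 10.90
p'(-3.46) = -4.51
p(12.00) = 56.62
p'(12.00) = 10.77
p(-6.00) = 25.80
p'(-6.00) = -7.18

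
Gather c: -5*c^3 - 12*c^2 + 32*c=-5*c^3 - 12*c^2 + 32*c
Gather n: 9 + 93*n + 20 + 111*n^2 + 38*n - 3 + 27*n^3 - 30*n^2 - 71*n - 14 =27*n^3 + 81*n^2 + 60*n + 12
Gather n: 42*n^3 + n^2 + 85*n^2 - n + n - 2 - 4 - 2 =42*n^3 + 86*n^2 - 8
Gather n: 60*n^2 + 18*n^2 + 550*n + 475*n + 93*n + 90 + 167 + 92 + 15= 78*n^2 + 1118*n + 364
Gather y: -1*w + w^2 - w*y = w^2 - w*y - w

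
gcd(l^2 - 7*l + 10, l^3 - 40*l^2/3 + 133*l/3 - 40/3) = l - 5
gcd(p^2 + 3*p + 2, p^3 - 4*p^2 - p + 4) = p + 1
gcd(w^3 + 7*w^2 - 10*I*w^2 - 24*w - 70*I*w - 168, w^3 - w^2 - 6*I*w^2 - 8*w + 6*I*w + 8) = w - 4*I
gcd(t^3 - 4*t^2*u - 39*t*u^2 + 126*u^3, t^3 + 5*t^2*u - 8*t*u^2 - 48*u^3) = t - 3*u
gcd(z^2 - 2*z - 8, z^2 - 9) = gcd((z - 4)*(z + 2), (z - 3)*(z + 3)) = 1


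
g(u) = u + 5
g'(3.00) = 1.00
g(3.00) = 8.00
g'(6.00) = 1.00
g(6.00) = 11.00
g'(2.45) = 1.00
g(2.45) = 7.45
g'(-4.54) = 1.00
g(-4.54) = 0.46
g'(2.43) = 1.00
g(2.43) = 7.43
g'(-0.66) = 1.00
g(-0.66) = 4.34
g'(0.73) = 1.00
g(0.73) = 5.73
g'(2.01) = 1.00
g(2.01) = 7.01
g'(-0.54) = 1.00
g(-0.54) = 4.46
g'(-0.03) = 1.00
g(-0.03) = 4.97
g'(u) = 1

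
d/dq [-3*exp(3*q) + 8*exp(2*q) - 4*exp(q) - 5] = (-9*exp(2*q) + 16*exp(q) - 4)*exp(q)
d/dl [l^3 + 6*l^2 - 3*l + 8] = 3*l^2 + 12*l - 3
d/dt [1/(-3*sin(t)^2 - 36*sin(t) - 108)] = 2*cos(t)/(3*(sin(t) + 6)^3)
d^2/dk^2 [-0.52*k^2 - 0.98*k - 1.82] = -1.04000000000000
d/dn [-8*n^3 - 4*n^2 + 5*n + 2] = -24*n^2 - 8*n + 5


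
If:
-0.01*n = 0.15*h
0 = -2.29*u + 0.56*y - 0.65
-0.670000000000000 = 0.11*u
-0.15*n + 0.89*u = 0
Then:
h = 2.41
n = -36.14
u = -6.09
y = -23.75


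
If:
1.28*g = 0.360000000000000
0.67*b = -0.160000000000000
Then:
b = -0.24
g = 0.28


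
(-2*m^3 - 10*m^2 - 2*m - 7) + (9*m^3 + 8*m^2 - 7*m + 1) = 7*m^3 - 2*m^2 - 9*m - 6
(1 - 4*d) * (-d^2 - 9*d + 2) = 4*d^3 + 35*d^2 - 17*d + 2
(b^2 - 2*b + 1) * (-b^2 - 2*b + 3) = -b^4 + 6*b^2 - 8*b + 3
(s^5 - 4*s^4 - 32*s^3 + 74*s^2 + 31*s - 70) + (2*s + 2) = s^5 - 4*s^4 - 32*s^3 + 74*s^2 + 33*s - 68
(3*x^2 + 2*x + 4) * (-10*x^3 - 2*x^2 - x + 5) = -30*x^5 - 26*x^4 - 47*x^3 + 5*x^2 + 6*x + 20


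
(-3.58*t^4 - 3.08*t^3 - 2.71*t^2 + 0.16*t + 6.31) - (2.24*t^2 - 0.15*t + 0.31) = -3.58*t^4 - 3.08*t^3 - 4.95*t^2 + 0.31*t + 6.0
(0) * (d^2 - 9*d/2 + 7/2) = 0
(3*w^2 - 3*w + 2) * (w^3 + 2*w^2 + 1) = 3*w^5 + 3*w^4 - 4*w^3 + 7*w^2 - 3*w + 2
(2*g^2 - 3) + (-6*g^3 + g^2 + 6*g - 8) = -6*g^3 + 3*g^2 + 6*g - 11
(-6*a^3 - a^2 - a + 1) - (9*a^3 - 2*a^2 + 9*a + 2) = -15*a^3 + a^2 - 10*a - 1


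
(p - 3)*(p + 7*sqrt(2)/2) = p^2 - 3*p + 7*sqrt(2)*p/2 - 21*sqrt(2)/2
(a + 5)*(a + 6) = a^2 + 11*a + 30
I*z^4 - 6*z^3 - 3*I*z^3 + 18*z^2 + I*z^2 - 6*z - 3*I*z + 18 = (z - 3)*(z + I)*(z + 6*I)*(I*z + 1)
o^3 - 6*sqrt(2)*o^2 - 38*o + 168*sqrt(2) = (o - 7*sqrt(2))*(o - 3*sqrt(2))*(o + 4*sqrt(2))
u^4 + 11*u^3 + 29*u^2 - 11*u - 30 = (u - 1)*(u + 1)*(u + 5)*(u + 6)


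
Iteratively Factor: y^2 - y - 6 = (y - 3)*(y + 2)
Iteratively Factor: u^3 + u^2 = (u)*(u^2 + u) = u^2*(u + 1)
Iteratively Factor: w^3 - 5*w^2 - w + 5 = (w - 1)*(w^2 - 4*w - 5) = (w - 5)*(w - 1)*(w + 1)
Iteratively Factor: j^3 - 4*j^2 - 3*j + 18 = (j - 3)*(j^2 - j - 6) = (j - 3)*(j + 2)*(j - 3)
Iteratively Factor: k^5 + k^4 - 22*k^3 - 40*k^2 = (k - 5)*(k^4 + 6*k^3 + 8*k^2) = (k - 5)*(k + 2)*(k^3 + 4*k^2) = k*(k - 5)*(k + 2)*(k^2 + 4*k) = k*(k - 5)*(k + 2)*(k + 4)*(k)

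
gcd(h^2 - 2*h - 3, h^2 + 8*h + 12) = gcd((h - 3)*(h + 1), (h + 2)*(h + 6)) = 1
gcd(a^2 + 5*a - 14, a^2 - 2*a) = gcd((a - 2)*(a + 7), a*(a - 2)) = a - 2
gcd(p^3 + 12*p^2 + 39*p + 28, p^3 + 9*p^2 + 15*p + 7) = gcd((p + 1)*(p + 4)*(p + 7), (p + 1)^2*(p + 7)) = p^2 + 8*p + 7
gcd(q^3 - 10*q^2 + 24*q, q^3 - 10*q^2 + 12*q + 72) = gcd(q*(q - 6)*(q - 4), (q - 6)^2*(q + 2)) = q - 6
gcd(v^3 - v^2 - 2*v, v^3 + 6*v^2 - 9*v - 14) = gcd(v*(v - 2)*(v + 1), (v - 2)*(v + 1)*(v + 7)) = v^2 - v - 2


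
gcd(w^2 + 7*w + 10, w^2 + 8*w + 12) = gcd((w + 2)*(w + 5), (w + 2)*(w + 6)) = w + 2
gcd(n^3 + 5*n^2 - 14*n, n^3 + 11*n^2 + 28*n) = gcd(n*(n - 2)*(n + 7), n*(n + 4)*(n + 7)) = n^2 + 7*n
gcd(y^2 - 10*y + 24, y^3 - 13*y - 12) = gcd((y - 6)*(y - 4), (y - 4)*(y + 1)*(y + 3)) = y - 4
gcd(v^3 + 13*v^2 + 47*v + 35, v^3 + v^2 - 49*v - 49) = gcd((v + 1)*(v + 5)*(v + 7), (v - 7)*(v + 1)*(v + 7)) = v^2 + 8*v + 7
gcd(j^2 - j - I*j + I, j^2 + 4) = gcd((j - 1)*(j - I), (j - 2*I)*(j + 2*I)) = 1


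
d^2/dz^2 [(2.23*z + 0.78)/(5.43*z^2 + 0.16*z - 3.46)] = ((2.23*z + 0.78)*(10.86*z + 0.16)*(21.72*z + 0.32) - (72.6534*z + 9.1844)*(5.43*z^2 + 0.16*z - 3.46))/(5.43*z^2 + 0.16*z - 3.46)^3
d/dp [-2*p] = -2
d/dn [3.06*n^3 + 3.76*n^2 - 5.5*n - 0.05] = 9.18*n^2 + 7.52*n - 5.5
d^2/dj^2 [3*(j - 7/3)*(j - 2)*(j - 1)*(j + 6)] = 36*j^2 + 12*j - 138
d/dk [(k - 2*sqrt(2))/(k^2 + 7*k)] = (k*(k + 7) - (k - 2*sqrt(2))*(2*k + 7))/(k^2*(k + 7)^2)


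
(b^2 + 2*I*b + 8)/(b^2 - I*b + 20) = (b - 2*I)/(b - 5*I)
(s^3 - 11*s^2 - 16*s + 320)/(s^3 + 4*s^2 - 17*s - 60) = (s^2 - 16*s + 64)/(s^2 - s - 12)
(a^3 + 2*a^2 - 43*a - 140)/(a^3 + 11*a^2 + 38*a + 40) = (a - 7)/(a + 2)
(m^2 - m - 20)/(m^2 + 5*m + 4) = (m - 5)/(m + 1)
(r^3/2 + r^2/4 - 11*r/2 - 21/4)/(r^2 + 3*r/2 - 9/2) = (2*r^2 - 5*r - 7)/(2*(2*r - 3))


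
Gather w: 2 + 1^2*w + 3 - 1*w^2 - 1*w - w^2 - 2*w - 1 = -2*w^2 - 2*w + 4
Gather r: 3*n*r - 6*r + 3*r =r*(3*n - 3)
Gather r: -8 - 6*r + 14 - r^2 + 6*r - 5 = 1 - r^2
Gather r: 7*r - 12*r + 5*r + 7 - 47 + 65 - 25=0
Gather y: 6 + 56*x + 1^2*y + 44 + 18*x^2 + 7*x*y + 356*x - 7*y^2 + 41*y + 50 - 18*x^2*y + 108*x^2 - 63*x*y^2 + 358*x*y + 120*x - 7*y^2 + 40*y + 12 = 126*x^2 + 532*x + y^2*(-63*x - 14) + y*(-18*x^2 + 365*x + 82) + 112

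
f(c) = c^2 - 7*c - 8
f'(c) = 2*c - 7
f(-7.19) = 94.03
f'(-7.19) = -21.38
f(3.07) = -20.07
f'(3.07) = -0.86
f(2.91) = -19.90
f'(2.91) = -1.18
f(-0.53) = -4.01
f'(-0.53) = -8.06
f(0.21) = -9.43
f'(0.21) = -6.58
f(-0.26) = -6.11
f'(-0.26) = -7.52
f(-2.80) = 19.44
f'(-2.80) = -12.60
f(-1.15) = 1.37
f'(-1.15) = -9.30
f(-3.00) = 22.00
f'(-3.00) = -13.00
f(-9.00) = 136.00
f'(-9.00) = -25.00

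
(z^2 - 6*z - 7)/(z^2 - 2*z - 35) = (z + 1)/(z + 5)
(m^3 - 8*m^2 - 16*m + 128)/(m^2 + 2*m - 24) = (m^2 - 4*m - 32)/(m + 6)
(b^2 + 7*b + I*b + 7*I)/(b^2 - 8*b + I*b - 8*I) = (b + 7)/(b - 8)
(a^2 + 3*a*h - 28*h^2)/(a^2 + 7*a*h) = (a - 4*h)/a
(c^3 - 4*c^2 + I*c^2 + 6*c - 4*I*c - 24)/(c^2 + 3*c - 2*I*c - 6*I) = (c^2 + c*(-4 + 3*I) - 12*I)/(c + 3)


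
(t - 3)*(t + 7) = t^2 + 4*t - 21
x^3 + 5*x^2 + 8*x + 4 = (x + 1)*(x + 2)^2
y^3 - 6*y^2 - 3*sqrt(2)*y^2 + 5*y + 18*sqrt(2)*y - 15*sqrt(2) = (y - 5)*(y - 1)*(y - 3*sqrt(2))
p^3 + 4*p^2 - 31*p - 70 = (p - 5)*(p + 2)*(p + 7)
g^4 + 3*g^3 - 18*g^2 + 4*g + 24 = (g - 2)^2*(g + 1)*(g + 6)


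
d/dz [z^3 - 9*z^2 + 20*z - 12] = 3*z^2 - 18*z + 20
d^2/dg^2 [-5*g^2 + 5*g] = -10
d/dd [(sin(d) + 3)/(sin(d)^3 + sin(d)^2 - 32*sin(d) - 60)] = (-2*sin(d)^3 - 10*sin(d)^2 - 6*sin(d) + 36)*cos(d)/(sin(d)^3 + sin(d)^2 - 32*sin(d) - 60)^2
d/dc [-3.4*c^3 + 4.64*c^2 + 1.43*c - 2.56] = -10.2*c^2 + 9.28*c + 1.43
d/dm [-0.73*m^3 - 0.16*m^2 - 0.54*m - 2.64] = -2.19*m^2 - 0.32*m - 0.54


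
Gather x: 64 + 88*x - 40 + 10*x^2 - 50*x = 10*x^2 + 38*x + 24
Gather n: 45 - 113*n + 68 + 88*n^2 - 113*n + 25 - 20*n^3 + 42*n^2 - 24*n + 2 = -20*n^3 + 130*n^2 - 250*n + 140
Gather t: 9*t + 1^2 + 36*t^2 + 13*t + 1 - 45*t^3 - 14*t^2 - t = -45*t^3 + 22*t^2 + 21*t + 2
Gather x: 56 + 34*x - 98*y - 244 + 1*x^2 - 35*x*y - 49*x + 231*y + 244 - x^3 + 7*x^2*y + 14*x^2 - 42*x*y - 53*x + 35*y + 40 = -x^3 + x^2*(7*y + 15) + x*(-77*y - 68) + 168*y + 96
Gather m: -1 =-1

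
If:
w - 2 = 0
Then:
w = 2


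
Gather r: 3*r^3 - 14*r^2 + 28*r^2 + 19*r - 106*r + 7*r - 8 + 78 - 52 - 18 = 3*r^3 + 14*r^2 - 80*r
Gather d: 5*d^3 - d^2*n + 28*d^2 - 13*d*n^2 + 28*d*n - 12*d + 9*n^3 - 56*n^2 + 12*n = 5*d^3 + d^2*(28 - n) + d*(-13*n^2 + 28*n - 12) + 9*n^3 - 56*n^2 + 12*n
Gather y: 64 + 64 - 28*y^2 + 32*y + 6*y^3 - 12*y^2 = 6*y^3 - 40*y^2 + 32*y + 128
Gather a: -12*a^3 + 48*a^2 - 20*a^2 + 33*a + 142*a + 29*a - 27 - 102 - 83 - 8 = -12*a^3 + 28*a^2 + 204*a - 220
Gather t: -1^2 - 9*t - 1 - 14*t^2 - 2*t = -14*t^2 - 11*t - 2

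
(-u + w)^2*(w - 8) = u^2*w - 8*u^2 - 2*u*w^2 + 16*u*w + w^3 - 8*w^2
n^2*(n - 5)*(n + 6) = n^4 + n^3 - 30*n^2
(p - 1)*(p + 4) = p^2 + 3*p - 4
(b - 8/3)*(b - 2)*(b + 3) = b^3 - 5*b^2/3 - 26*b/3 + 16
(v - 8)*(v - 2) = v^2 - 10*v + 16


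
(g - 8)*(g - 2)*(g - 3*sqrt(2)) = g^3 - 10*g^2 - 3*sqrt(2)*g^2 + 16*g + 30*sqrt(2)*g - 48*sqrt(2)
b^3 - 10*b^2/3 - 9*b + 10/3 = (b - 5)*(b - 1/3)*(b + 2)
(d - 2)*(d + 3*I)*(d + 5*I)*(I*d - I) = I*d^4 - 8*d^3 - 3*I*d^3 + 24*d^2 - 13*I*d^2 - 16*d + 45*I*d - 30*I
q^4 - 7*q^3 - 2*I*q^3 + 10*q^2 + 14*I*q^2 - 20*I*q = q*(q - 5)*(q - 2)*(q - 2*I)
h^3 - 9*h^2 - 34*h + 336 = (h - 8)*(h - 7)*(h + 6)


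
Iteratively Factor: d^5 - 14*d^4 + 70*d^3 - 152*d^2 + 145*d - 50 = (d - 1)*(d^4 - 13*d^3 + 57*d^2 - 95*d + 50) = (d - 2)*(d - 1)*(d^3 - 11*d^2 + 35*d - 25) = (d - 2)*(d - 1)^2*(d^2 - 10*d + 25) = (d - 5)*(d - 2)*(d - 1)^2*(d - 5)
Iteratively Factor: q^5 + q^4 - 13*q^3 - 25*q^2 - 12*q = (q + 1)*(q^4 - 13*q^2 - 12*q) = (q + 1)*(q + 3)*(q^3 - 3*q^2 - 4*q) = q*(q + 1)*(q + 3)*(q^2 - 3*q - 4) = q*(q - 4)*(q + 1)*(q + 3)*(q + 1)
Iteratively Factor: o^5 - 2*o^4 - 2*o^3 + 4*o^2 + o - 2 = (o - 1)*(o^4 - o^3 - 3*o^2 + o + 2) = (o - 1)*(o + 1)*(o^3 - 2*o^2 - o + 2) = (o - 1)*(o + 1)^2*(o^2 - 3*o + 2) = (o - 1)^2*(o + 1)^2*(o - 2)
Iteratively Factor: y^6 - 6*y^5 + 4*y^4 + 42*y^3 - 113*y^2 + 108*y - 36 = (y - 2)*(y^5 - 4*y^4 - 4*y^3 + 34*y^2 - 45*y + 18) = (y - 2)^2*(y^4 - 2*y^3 - 8*y^2 + 18*y - 9) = (y - 2)^2*(y - 1)*(y^3 - y^2 - 9*y + 9) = (y - 2)^2*(y - 1)*(y + 3)*(y^2 - 4*y + 3) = (y - 3)*(y - 2)^2*(y - 1)*(y + 3)*(y - 1)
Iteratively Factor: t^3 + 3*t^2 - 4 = (t + 2)*(t^2 + t - 2) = (t + 2)^2*(t - 1)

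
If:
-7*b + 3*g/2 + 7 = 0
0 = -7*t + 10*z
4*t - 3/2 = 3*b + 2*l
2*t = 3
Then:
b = 3/2 - 2*l/3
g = 7/3 - 28*l/9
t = 3/2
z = 21/20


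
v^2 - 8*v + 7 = (v - 7)*(v - 1)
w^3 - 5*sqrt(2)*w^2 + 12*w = w*(w - 3*sqrt(2))*(w - 2*sqrt(2))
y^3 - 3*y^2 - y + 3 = (y - 3)*(y - 1)*(y + 1)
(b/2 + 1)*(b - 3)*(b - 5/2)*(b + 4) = b^4/2 + b^3/4 - 35*b^2/4 + b/2 + 30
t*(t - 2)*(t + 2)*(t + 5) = t^4 + 5*t^3 - 4*t^2 - 20*t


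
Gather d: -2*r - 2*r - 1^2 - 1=-4*r - 2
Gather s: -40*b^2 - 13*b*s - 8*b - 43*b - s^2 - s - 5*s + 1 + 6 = -40*b^2 - 51*b - s^2 + s*(-13*b - 6) + 7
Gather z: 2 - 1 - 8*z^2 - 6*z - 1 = -8*z^2 - 6*z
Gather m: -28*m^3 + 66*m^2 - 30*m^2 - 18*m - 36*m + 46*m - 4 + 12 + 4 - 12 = -28*m^3 + 36*m^2 - 8*m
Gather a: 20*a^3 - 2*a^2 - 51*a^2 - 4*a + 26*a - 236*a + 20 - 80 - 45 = 20*a^3 - 53*a^2 - 214*a - 105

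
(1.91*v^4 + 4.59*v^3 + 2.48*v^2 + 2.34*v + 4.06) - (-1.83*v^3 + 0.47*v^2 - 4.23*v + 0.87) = 1.91*v^4 + 6.42*v^3 + 2.01*v^2 + 6.57*v + 3.19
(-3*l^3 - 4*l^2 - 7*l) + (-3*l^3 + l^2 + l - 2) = -6*l^3 - 3*l^2 - 6*l - 2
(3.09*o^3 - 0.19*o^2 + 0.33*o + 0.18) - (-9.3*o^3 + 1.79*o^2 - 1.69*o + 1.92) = 12.39*o^3 - 1.98*o^2 + 2.02*o - 1.74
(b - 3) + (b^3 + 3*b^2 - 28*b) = b^3 + 3*b^2 - 27*b - 3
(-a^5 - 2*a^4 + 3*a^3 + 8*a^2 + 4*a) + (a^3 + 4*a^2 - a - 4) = -a^5 - 2*a^4 + 4*a^3 + 12*a^2 + 3*a - 4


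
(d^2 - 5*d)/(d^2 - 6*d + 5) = d/(d - 1)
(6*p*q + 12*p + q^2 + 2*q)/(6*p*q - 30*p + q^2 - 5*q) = (q + 2)/(q - 5)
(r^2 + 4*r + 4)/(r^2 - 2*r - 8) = (r + 2)/(r - 4)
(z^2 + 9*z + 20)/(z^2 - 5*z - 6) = (z^2 + 9*z + 20)/(z^2 - 5*z - 6)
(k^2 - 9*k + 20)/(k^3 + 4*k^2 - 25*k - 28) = (k - 5)/(k^2 + 8*k + 7)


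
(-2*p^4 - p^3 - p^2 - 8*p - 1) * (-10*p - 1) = 20*p^5 + 12*p^4 + 11*p^3 + 81*p^2 + 18*p + 1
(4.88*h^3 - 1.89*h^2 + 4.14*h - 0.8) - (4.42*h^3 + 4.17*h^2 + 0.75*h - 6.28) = 0.46*h^3 - 6.06*h^2 + 3.39*h + 5.48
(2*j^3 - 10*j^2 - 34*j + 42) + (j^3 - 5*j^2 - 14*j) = 3*j^3 - 15*j^2 - 48*j + 42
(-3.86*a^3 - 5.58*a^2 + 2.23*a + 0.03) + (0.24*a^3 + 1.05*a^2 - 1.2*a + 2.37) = -3.62*a^3 - 4.53*a^2 + 1.03*a + 2.4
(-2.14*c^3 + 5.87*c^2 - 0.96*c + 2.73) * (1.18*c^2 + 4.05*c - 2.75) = -2.5252*c^5 - 1.7404*c^4 + 28.5257*c^3 - 16.8091*c^2 + 13.6965*c - 7.5075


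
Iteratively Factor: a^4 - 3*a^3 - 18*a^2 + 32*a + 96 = (a - 4)*(a^3 + a^2 - 14*a - 24) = (a - 4)*(a + 3)*(a^2 - 2*a - 8) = (a - 4)^2*(a + 3)*(a + 2)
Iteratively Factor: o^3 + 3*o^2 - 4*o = (o - 1)*(o^2 + 4*o) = (o - 1)*(o + 4)*(o)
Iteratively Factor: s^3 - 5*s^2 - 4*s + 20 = (s + 2)*(s^2 - 7*s + 10) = (s - 5)*(s + 2)*(s - 2)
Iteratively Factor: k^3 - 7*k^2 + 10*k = (k)*(k^2 - 7*k + 10) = k*(k - 5)*(k - 2)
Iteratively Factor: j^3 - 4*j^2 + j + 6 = (j - 3)*(j^2 - j - 2) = (j - 3)*(j + 1)*(j - 2)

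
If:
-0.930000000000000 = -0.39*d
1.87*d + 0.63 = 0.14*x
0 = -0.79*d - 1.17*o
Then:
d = 2.38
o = -1.61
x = 36.35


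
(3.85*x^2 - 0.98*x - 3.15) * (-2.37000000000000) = -9.1245*x^2 + 2.3226*x + 7.4655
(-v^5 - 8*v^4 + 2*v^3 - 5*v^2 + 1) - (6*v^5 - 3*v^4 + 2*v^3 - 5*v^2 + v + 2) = -7*v^5 - 5*v^4 - v - 1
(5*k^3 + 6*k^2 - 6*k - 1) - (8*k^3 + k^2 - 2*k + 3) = -3*k^3 + 5*k^2 - 4*k - 4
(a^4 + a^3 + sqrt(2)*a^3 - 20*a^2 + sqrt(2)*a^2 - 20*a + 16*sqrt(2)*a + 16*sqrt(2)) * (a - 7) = a^5 - 6*a^4 + sqrt(2)*a^4 - 27*a^3 - 6*sqrt(2)*a^3 + 9*sqrt(2)*a^2 + 120*a^2 - 96*sqrt(2)*a + 140*a - 112*sqrt(2)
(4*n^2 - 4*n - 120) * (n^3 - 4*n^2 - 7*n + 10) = 4*n^5 - 20*n^4 - 132*n^3 + 548*n^2 + 800*n - 1200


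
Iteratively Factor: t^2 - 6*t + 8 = (t - 2)*(t - 4)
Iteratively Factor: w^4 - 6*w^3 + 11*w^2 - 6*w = (w)*(w^3 - 6*w^2 + 11*w - 6) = w*(w - 3)*(w^2 - 3*w + 2) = w*(w - 3)*(w - 1)*(w - 2)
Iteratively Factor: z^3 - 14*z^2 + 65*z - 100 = (z - 4)*(z^2 - 10*z + 25) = (z - 5)*(z - 4)*(z - 5)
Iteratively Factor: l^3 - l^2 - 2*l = (l - 2)*(l^2 + l) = (l - 2)*(l + 1)*(l)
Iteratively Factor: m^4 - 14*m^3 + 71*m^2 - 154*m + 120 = (m - 5)*(m^3 - 9*m^2 + 26*m - 24) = (m - 5)*(m - 3)*(m^2 - 6*m + 8) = (m - 5)*(m - 4)*(m - 3)*(m - 2)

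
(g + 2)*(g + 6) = g^2 + 8*g + 12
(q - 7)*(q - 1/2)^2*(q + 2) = q^4 - 6*q^3 - 35*q^2/4 + 51*q/4 - 7/2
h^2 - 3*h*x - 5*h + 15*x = (h - 5)*(h - 3*x)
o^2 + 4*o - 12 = (o - 2)*(o + 6)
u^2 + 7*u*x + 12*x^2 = (u + 3*x)*(u + 4*x)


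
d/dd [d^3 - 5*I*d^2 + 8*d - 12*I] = 3*d^2 - 10*I*d + 8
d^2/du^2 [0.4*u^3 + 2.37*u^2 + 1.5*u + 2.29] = 2.4*u + 4.74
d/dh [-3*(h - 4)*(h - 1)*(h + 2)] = -9*h^2 + 18*h + 18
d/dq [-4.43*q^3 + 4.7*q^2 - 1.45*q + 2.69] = -13.29*q^2 + 9.4*q - 1.45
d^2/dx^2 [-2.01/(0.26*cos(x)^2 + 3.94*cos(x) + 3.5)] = (0.543504*(1 - cos(x)^2)^2 + 6.177132*cos(x)^3 + 24.157788*cos(x)^2 - 40.072164*cos(x) - 59.290176)/(0.26*cos(x)^2 + 3.94*cos(x) + 3.5)^3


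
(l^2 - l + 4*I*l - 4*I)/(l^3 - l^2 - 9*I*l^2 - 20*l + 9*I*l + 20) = (l + 4*I)/(l^2 - 9*I*l - 20)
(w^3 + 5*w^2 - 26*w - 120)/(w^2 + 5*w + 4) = (w^2 + w - 30)/(w + 1)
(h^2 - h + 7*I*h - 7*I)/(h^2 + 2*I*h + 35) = (h - 1)/(h - 5*I)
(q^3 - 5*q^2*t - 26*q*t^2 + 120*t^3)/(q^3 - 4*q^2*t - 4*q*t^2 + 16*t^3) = (q^2 - q*t - 30*t^2)/(q^2 - 4*t^2)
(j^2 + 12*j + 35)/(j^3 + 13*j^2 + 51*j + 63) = (j + 5)/(j^2 + 6*j + 9)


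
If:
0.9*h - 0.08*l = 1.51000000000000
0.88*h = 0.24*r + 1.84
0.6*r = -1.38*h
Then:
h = 1.28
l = -4.42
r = -2.96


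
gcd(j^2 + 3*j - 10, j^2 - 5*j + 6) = j - 2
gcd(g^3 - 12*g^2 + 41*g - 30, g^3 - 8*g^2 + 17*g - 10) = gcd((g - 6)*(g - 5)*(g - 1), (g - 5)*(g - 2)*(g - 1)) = g^2 - 6*g + 5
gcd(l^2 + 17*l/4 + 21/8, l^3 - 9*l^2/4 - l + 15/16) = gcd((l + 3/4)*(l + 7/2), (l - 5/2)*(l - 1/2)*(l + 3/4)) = l + 3/4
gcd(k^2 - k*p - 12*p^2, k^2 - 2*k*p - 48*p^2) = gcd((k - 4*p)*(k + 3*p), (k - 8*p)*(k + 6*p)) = 1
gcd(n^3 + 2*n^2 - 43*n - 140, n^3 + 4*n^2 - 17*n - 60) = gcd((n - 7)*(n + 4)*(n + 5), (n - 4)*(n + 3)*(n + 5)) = n + 5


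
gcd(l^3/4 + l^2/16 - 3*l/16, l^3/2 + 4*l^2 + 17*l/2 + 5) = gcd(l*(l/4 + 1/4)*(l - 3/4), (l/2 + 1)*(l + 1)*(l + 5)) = l + 1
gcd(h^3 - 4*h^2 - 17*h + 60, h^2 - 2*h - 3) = h - 3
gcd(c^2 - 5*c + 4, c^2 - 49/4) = 1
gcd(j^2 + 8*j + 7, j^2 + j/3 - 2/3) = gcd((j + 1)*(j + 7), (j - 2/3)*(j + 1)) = j + 1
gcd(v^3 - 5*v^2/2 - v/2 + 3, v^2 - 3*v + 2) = v - 2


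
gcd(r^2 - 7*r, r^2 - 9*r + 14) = r - 7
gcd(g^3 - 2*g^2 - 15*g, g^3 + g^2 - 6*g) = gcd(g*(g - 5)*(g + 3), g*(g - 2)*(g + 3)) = g^2 + 3*g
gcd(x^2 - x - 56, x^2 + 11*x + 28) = x + 7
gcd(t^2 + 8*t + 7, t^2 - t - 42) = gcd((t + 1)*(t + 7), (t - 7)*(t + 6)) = 1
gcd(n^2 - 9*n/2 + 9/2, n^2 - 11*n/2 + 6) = n - 3/2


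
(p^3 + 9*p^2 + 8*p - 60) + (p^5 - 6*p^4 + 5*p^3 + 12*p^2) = p^5 - 6*p^4 + 6*p^3 + 21*p^2 + 8*p - 60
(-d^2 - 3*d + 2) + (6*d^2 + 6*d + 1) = 5*d^2 + 3*d + 3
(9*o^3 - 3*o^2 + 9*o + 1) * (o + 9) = 9*o^4 + 78*o^3 - 18*o^2 + 82*o + 9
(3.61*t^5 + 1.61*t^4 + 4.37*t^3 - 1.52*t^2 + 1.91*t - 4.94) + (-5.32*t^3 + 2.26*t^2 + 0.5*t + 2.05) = 3.61*t^5 + 1.61*t^4 - 0.95*t^3 + 0.74*t^2 + 2.41*t - 2.89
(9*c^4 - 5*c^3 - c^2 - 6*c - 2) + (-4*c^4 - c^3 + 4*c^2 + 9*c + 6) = 5*c^4 - 6*c^3 + 3*c^2 + 3*c + 4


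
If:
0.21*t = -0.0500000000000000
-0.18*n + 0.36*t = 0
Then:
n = -0.48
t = -0.24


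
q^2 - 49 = (q - 7)*(q + 7)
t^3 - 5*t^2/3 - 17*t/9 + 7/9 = (t - 7/3)*(t - 1/3)*(t + 1)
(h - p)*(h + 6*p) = h^2 + 5*h*p - 6*p^2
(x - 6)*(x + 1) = x^2 - 5*x - 6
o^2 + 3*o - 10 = (o - 2)*(o + 5)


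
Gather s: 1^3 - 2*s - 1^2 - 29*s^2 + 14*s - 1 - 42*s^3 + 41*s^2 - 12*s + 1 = -42*s^3 + 12*s^2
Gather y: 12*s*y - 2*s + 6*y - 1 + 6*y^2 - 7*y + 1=-2*s + 6*y^2 + y*(12*s - 1)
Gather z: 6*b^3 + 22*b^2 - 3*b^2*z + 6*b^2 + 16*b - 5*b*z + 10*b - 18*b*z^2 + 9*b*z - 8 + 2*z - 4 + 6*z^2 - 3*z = 6*b^3 + 28*b^2 + 26*b + z^2*(6 - 18*b) + z*(-3*b^2 + 4*b - 1) - 12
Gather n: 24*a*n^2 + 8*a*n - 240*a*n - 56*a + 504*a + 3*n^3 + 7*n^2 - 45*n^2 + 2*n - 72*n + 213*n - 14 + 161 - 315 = 448*a + 3*n^3 + n^2*(24*a - 38) + n*(143 - 232*a) - 168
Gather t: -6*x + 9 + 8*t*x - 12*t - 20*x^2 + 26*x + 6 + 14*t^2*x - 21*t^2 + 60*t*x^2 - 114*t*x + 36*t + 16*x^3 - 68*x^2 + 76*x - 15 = t^2*(14*x - 21) + t*(60*x^2 - 106*x + 24) + 16*x^3 - 88*x^2 + 96*x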